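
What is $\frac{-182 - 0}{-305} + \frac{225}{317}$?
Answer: $\frac{126319}{96685} \approx 1.3065$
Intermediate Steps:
$\frac{-182 - 0}{-305} + \frac{225}{317} = \left(-182 + 0\right) \left(- \frac{1}{305}\right) + 225 \cdot \frac{1}{317} = \left(-182\right) \left(- \frac{1}{305}\right) + \frac{225}{317} = \frac{182}{305} + \frac{225}{317} = \frac{126319}{96685}$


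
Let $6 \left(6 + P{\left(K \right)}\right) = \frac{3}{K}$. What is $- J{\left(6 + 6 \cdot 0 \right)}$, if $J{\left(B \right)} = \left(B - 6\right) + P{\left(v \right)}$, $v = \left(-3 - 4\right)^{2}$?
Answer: $\frac{587}{98} \approx 5.9898$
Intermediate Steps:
$v = 49$ ($v = \left(-7\right)^{2} = 49$)
$P{\left(K \right)} = -6 + \frac{1}{2 K}$ ($P{\left(K \right)} = -6 + \frac{3 \frac{1}{K}}{6} = -6 + \frac{1}{2 K}$)
$J{\left(B \right)} = - \frac{1175}{98} + B$ ($J{\left(B \right)} = \left(B - 6\right) - \left(6 - \frac{1}{2 \cdot 49}\right) = \left(-6 + B\right) + \left(-6 + \frac{1}{2} \cdot \frac{1}{49}\right) = \left(-6 + B\right) + \left(-6 + \frac{1}{98}\right) = \left(-6 + B\right) - \frac{587}{98} = - \frac{1175}{98} + B$)
$- J{\left(6 + 6 \cdot 0 \right)} = - (- \frac{1175}{98} + \left(6 + 6 \cdot 0\right)) = - (- \frac{1175}{98} + \left(6 + 0\right)) = - (- \frac{1175}{98} + 6) = \left(-1\right) \left(- \frac{587}{98}\right) = \frac{587}{98}$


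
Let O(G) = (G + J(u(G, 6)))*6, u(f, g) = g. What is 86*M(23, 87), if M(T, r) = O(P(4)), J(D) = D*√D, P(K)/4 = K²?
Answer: 33024 + 3096*√6 ≈ 40608.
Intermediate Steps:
P(K) = 4*K²
J(D) = D^(3/2)
O(G) = 6*G + 36*√6 (O(G) = (G + 6^(3/2))*6 = (G + 6*√6)*6 = 6*G + 36*√6)
M(T, r) = 384 + 36*√6 (M(T, r) = 6*(4*4²) + 36*√6 = 6*(4*16) + 36*√6 = 6*64 + 36*√6 = 384 + 36*√6)
86*M(23, 87) = 86*(384 + 36*√6) = 33024 + 3096*√6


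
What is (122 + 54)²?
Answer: 30976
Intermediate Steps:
(122 + 54)² = 176² = 30976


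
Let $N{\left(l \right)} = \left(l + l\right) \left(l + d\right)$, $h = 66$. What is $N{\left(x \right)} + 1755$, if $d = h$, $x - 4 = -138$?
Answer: $19979$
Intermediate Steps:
$x = -134$ ($x = 4 - 138 = -134$)
$d = 66$
$N{\left(l \right)} = 2 l \left(66 + l\right)$ ($N{\left(l \right)} = \left(l + l\right) \left(l + 66\right) = 2 l \left(66 + l\right)$)
$N{\left(x \right)} + 1755 = 2 \left(-134\right) \left(66 - 134\right) + 1755 = 2 \left(-134\right) \left(-68\right) + 1755 = 18224 + 1755 = 19979$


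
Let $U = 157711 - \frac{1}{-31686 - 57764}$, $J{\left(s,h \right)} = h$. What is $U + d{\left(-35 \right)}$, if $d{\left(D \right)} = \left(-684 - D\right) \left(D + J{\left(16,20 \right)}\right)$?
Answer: $\frac{14978044701}{89450} \approx 1.6745 \cdot 10^{5}$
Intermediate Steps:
$d{\left(D \right)} = \left(-684 - D\right) \left(20 + D\right)$ ($d{\left(D \right)} = \left(-684 - D\right) \left(D + 20\right) = \left(-684 - D\right) \left(20 + D\right)$)
$U = \frac{14107248951}{89450}$ ($U = 157711 - \frac{1}{-31686 - 57764} = 157711 - \frac{1}{-89450} = 157711 - - \frac{1}{89450} = 157711 + \frac{1}{89450} = \frac{14107248951}{89450} \approx 1.5771 \cdot 10^{5}$)
$U + d{\left(-35 \right)} = \frac{14107248951}{89450} - -9735 = \frac{14107248951}{89450} + 9735 = \frac{14978044701}{89450}$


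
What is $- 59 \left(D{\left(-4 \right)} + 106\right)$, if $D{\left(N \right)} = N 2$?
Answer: $-5782$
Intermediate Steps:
$D{\left(N \right)} = 2 N$
$- 59 \left(D{\left(-4 \right)} + 106\right) = - 59 \left(2 \left(-4\right) + 106\right) = - 59 \left(-8 + 106\right) = \left(-59\right) 98 = -5782$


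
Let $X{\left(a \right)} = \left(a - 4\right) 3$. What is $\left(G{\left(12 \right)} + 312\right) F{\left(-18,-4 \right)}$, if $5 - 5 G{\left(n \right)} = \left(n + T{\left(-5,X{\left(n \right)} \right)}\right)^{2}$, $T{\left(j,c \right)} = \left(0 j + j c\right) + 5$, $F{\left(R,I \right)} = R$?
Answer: $\frac{162792}{5} \approx 32558.0$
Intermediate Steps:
$X{\left(a \right)} = -12 + 3 a$ ($X{\left(a \right)} = \left(-4 + a\right) 3 = -12 + 3 a$)
$T{\left(j,c \right)} = 5 + c j$ ($T{\left(j,c \right)} = \left(0 + c j\right) + 5 = c j + 5 = 5 + c j$)
$G{\left(n \right)} = 1 - \frac{\left(65 - 14 n\right)^{2}}{5}$ ($G{\left(n \right)} = 1 - \frac{\left(n + \left(5 + \left(-12 + 3 n\right) \left(-5\right)\right)\right)^{2}}{5} = 1 - \frac{\left(n + \left(5 - \left(-60 + 15 n\right)\right)\right)^{2}}{5} = 1 - \frac{\left(n - \left(-65 + 15 n\right)\right)^{2}}{5} = 1 - \frac{\left(65 - 14 n\right)^{2}}{5}$)
$\left(G{\left(12 \right)} + 312\right) F{\left(-18,-4 \right)} = \left(\left(1 - \frac{\left(-65 + 14 \cdot 12\right)^{2}}{5}\right) + 312\right) \left(-18\right) = \left(\left(1 - \frac{\left(-65 + 168\right)^{2}}{5}\right) + 312\right) \left(-18\right) = \left(\left(1 - \frac{103^{2}}{5}\right) + 312\right) \left(-18\right) = \left(\left(1 - \frac{10609}{5}\right) + 312\right) \left(-18\right) = \left(- \frac{10604}{5} + 312\right) \left(-18\right) = \left(- \frac{9044}{5}\right) \left(-18\right) = \frac{162792}{5}$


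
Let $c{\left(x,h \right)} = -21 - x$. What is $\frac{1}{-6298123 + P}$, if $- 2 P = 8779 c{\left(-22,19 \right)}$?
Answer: $- \frac{2}{12605025} \approx -1.5867 \cdot 10^{-7}$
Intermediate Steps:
$P = - \frac{8779}{2}$ ($P = - \frac{8779 \left(-21 - -22\right)}{2} = - \frac{8779 \left(-21 + 22\right)}{2} = - \frac{8779 \cdot 1}{2} = \left(- \frac{1}{2}\right) 8779 = - \frac{8779}{2} \approx -4389.5$)
$\frac{1}{-6298123 + P} = \frac{1}{-6298123 - \frac{8779}{2}} = \frac{1}{- \frac{12605025}{2}} = - \frac{2}{12605025}$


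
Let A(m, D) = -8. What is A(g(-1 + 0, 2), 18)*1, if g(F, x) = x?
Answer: -8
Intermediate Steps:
A(g(-1 + 0, 2), 18)*1 = -8*1 = -8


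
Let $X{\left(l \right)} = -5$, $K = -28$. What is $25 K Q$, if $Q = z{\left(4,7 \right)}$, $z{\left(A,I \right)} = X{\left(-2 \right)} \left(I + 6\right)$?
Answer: $45500$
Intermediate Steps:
$z{\left(A,I \right)} = -30 - 5 I$ ($z{\left(A,I \right)} = - 5 \left(I + 6\right) = - 5 \left(6 + I\right) = -30 - 5 I$)
$Q = -65$ ($Q = -30 - 35 = -65$)
$25 K Q = 25 \left(-28\right) \left(-65\right) = \left(-700\right) \left(-65\right) = 45500$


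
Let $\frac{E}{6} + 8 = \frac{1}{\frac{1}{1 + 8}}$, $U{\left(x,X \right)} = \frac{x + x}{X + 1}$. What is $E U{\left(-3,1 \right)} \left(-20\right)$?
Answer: $360$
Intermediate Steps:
$U{\left(x,X \right)} = \frac{2 x}{1 + X}$
$E = 6$ ($E = -48 + \frac{6}{\frac{1}{1 + 8}} = -48 + \frac{6}{\frac{1}{9}} = -48 + 6 \frac{1}{\frac{1}{9}} = -48 + 6 \cdot 9 = -48 + 54 = 6$)
$E U{\left(-3,1 \right)} \left(-20\right) = 6 \cdot 2 \left(-3\right) \frac{1}{1 + 1} \left(-20\right) = 6 \cdot 2 \left(-3\right) \frac{1}{2} \left(-20\right) = 6 \left(-3\right) \left(-20\right) = \left(-18\right) \left(-20\right) = 360$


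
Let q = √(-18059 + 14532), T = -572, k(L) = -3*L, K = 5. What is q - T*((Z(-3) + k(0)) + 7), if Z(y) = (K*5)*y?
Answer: -38896 + I*√3527 ≈ -38896.0 + 59.389*I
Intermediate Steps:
Z(y) = 25*y (Z(y) = (5*5)*y = 25*y)
q = I*√3527 (q = √(-3527) = I*√3527 ≈ 59.389*I)
q - T*((Z(-3) + k(0)) + 7) = I*√3527 - (-572)*((25*(-3) - 3*0) + 7) = I*√3527 - (-572)*((-75 + 0) + 7) = I*√3527 - (-572)*(-75 + 7) = I*√3527 - (-572)*(-68) = I*√3527 - 1*38896 = I*√3527 - 38896 = -38896 + I*√3527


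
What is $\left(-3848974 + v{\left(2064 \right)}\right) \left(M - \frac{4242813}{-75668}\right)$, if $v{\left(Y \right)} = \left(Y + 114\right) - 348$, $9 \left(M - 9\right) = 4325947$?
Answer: $- \frac{314869569948789506}{170253} \approx -1.8494 \cdot 10^{12}$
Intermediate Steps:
$M = \frac{4326028}{9}$ ($M = 9 + \frac{1}{9} \cdot 4325947 = 9 + \frac{4325947}{9} = \frac{4326028}{9} \approx 4.8067 \cdot 10^{5}$)
$v{\left(Y \right)} = -234 + Y$ ($v{\left(Y \right)} = \left(114 + Y\right) - 348 = -234 + Y$)
$\left(-3848974 + v{\left(2064 \right)}\right) \left(M - \frac{4242813}{-75668}\right) = \left(-3848974 + \left(-234 + 2064\right)\right) \left(\frac{4326028}{9} - \frac{4242813}{-75668}\right) = \left(-3848974 + 1830\right) \left(\frac{4326028}{9} - - \frac{4242813}{75668}\right) = - 3847144 \left(\frac{4326028}{9} + \frac{4242813}{75668}\right) = \left(-3847144\right) \frac{327380072021}{681012} = - \frac{314869569948789506}{170253}$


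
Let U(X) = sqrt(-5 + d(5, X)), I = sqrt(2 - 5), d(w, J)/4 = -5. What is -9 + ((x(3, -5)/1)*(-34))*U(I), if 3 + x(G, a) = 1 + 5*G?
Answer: -9 - 2210*I ≈ -9.0 - 2210.0*I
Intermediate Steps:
x(G, a) = -2 + 5*G (x(G, a) = -3 + (1 + 5*G) = -2 + 5*G)
d(w, J) = -20 (d(w, J) = 4*(-5) = -20)
I = I*sqrt(3) (I = sqrt(-3) = I*sqrt(3) ≈ 1.732*I)
U(X) = 5*I (U(X) = sqrt(-5 - 20) = sqrt(-25) = 5*I)
-9 + ((x(3, -5)/1)*(-34))*U(I) = -9 + (((-2 + 5*3)/1)*(-34))*(5*I) = -9 + (((-2 + 15)*1)*(-34))*(5*I) = -9 + ((13*1)*(-34))*(5*I) = -9 + (13*(-34))*(5*I) = -9 - 2210*I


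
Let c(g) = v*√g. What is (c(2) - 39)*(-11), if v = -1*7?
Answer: 429 + 77*√2 ≈ 537.89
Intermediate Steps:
v = -7
c(g) = -7*√g
(c(2) - 39)*(-11) = (-7*√2 - 39)*(-11) = (-39 - 7*√2)*(-11) = 429 + 77*√2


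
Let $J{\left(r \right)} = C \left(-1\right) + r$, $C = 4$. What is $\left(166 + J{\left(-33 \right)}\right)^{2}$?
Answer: $16641$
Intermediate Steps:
$J{\left(r \right)} = -4 + r$ ($J{\left(r \right)} = 4 \left(-1\right) + r = -4 + r$)
$\left(166 + J{\left(-33 \right)}\right)^{2} = \left(166 - 37\right)^{2} = 129^{2} = 16641$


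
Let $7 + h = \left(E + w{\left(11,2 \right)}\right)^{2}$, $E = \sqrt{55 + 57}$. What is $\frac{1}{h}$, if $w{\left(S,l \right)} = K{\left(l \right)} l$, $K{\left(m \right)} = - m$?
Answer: $\frac{121}{7473} + \frac{32 \sqrt{7}}{7473} \approx 0.027521$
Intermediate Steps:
$w{\left(S,l \right)} = - l^{2}$ ($w{\left(S,l \right)} = - l l = - l^{2}$)
$E = 4 \sqrt{7}$ ($E = \sqrt{112} = 4 \sqrt{7} \approx 10.583$)
$h = -7 + \left(-4 + 4 \sqrt{7}\right)^{2}$ ($h = -7 + \left(4 \sqrt{7} - 2^{2}\right)^{2} = -7 + \left(4 \sqrt{7} - 4\right)^{2} = -7 + \left(-4 + 4 \sqrt{7}\right)^{2} \approx 36.336$)
$\frac{1}{h} = \frac{1}{121 - 32 \sqrt{7}}$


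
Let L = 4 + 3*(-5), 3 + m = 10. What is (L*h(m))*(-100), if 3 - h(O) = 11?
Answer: -8800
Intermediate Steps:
m = 7 (m = -3 + 10 = 7)
h(O) = -8 (h(O) = 3 - 1*11 = 3 - 11 = -8)
L = -11 (L = 4 - 15 = -11)
(L*h(m))*(-100) = -11*(-8)*(-100) = 88*(-100) = -8800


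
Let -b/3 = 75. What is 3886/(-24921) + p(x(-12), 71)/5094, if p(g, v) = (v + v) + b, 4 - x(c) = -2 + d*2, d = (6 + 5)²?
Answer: -2429303/14105286 ≈ -0.17223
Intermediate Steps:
b = -225 (b = -3*75 = -225)
d = 121 (d = 11² = 121)
x(c) = -236 (x(c) = 4 - (-2 + 121*2) = 4 - (-2 + 242) = 4 - 1*240 = 4 - 240 = -236)
p(g, v) = -225 + 2*v (p(g, v) = (v + v) - 225 = 2*v - 225 = -225 + 2*v)
3886/(-24921) + p(x(-12), 71)/5094 = 3886/(-24921) + (-225 + 2*71)/5094 = 3886*(-1/24921) + (-225 + 142)*(1/5094) = -3886/24921 - 83*1/5094 = -3886/24921 - 83/5094 = -2429303/14105286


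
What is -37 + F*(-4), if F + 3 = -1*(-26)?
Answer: -129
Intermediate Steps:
F = 23 (F = -3 - 1*(-26) = -3 + 26 = 23)
-37 + F*(-4) = -37 + 23*(-4) = -37 - 92 = -129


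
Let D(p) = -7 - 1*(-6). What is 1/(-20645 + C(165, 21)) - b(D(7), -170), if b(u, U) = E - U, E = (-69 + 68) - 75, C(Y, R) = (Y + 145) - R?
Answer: -1913465/20356 ≈ -94.000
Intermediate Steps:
C(Y, R) = 145 + Y - R (C(Y, R) = (145 + Y) - R = 145 + Y - R)
D(p) = -1 (D(p) = -7 + 6 = -1)
E = -76 (E = -1 - 75 = -76)
b(u, U) = -76 - U
1/(-20645 + C(165, 21)) - b(D(7), -170) = 1/(-20645 + (145 + 165 - 1*21)) - (-76 - 1*(-170)) = 1/(-20645 + (145 + 165 - 21)) - (-76 + 170) = 1/(-20645 + 289) - 1*94 = 1/(-20356) - 94 = -1/20356 - 94 = -1913465/20356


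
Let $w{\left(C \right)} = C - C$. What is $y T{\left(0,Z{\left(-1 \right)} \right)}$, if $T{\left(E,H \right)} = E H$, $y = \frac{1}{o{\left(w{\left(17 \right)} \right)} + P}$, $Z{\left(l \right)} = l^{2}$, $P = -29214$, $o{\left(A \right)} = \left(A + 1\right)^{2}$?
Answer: $0$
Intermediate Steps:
$w{\left(C \right)} = 0$
$o{\left(A \right)} = \left(1 + A\right)^{2}$
$y = - \frac{1}{29213}$ ($y = \frac{1}{\left(1 + 0\right)^{2} - 29214} = \frac{1}{1^{2} - 29214} = \frac{1}{1 - 29214} = \frac{1}{-29213} = - \frac{1}{29213} \approx -3.4231 \cdot 10^{-5}$)
$y T{\left(0,Z{\left(-1 \right)} \right)} = - \frac{0 \left(-1\right)^{2}}{29213} = - \frac{0 \cdot 1}{29213} = \left(- \frac{1}{29213}\right) 0 = 0$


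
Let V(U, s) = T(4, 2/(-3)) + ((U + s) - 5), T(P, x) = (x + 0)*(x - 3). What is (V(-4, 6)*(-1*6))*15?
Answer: 50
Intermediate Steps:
T(P, x) = x*(-3 + x)
V(U, s) = -23/9 + U + s (V(U, s) = (2/(-3))*(-3 + 2/(-3)) + ((U + s) - 5) = (2*(-⅓))*(-3 + 2*(-⅓)) + (-5 + U + s) = -2*(-3 - ⅔)/3 + (-5 + U + s) = -⅔*(-11/3) + (-5 + U + s) = 22/9 + (-5 + U + s) = -23/9 + U + s)
(V(-4, 6)*(-1*6))*15 = ((-23/9 - 4 + 6)*(-1*6))*15 = -5/9*(-6)*15 = (10/3)*15 = 50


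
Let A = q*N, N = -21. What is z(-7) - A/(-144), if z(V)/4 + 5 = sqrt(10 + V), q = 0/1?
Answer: -20 + 4*sqrt(3) ≈ -13.072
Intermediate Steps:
q = 0 (q = 0*1 = 0)
z(V) = -20 + 4*sqrt(10 + V)
A = 0 (A = 0*(-21) = 0)
z(-7) - A/(-144) = (-20 + 4*sqrt(10 - 7)) - 0/(-144) = (-20 + 4*sqrt(3)) - 0*(-1)/144 = (-20 + 4*sqrt(3)) - 1*0 = (-20 + 4*sqrt(3)) + 0 = -20 + 4*sqrt(3)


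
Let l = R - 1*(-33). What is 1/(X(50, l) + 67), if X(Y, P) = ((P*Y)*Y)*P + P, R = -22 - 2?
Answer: 1/202576 ≈ 4.9364e-6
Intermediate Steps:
R = -24
l = 9 (l = -24 - 1*(-33) = -24 + 33 = 9)
X(Y, P) = P + P²*Y² (X(Y, P) = (P*Y²)*P + P = P²*Y² + P = P + P²*Y²)
1/(X(50, l) + 67) = 1/(9*(1 + 9*50²) + 67) = 1/(9*(1 + 9*2500) + 67) = 1/(9*(1 + 22500) + 67) = 1/(9*22501 + 67) = 1/(202509 + 67) = 1/202576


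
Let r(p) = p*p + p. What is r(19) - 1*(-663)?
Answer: 1043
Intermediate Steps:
r(p) = p + p² (r(p) = p² + p = p + p²)
r(19) - 1*(-663) = 19*(1 + 19) - 1*(-663) = 19*20 + 663 = 380 + 663 = 1043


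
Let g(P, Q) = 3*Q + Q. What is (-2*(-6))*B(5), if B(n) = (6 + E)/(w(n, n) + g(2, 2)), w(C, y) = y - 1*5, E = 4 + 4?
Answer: 21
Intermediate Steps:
E = 8
g(P, Q) = 4*Q
w(C, y) = -5 + y (w(C, y) = y - 5 = -5 + y)
B(n) = 14/(3 + n) (B(n) = (6 + 8)/((-5 + n) + 4*2) = 14/((-5 + n) + 8) = 14/(3 + n))
(-2*(-6))*B(5) = (-2*(-6))*(14/(3 + 5)) = 12*(14/8) = 12*(14*(⅛)) = 12*(7/4) = 21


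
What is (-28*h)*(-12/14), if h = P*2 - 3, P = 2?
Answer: 24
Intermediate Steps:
h = 1 (h = 2*2 - 3 = 4 - 3 = 1)
(-28*h)*(-12/14) = (-28*1)*(-12/14) = -(-336)/14 = -28*(-6/7) = 24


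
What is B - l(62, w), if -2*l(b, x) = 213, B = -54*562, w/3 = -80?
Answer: -60483/2 ≈ -30242.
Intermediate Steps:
w = -240 (w = 3*(-80) = -240)
B = -30348
l(b, x) = -213/2 (l(b, x) = -½*213 = -213/2)
B - l(62, w) = -30348 - 1*(-213/2) = -30348 + 213/2 = -60483/2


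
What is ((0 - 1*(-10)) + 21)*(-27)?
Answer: -837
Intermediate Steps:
((0 - 1*(-10)) + 21)*(-27) = ((0 + 10) + 21)*(-27) = (10 + 21)*(-27) = 31*(-27) = -837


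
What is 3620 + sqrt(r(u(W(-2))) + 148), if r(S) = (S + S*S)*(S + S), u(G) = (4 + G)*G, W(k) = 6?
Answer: 3620 + 2*sqrt(109837) ≈ 4282.8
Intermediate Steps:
u(G) = G*(4 + G)
r(S) = 2*S*(S + S**2) (r(S) = (S + S**2)*(2*S) = 2*S*(S + S**2))
3620 + sqrt(r(u(W(-2))) + 148) = 3620 + sqrt(2*(6*(4 + 6))**2*(1 + 6*(4 + 6)) + 148) = 3620 + sqrt(2*(6*10)**2*(1 + 6*10) + 148) = 3620 + sqrt(2*60**2*(1 + 60) + 148) = 3620 + sqrt(2*3600*61 + 148) = 3620 + sqrt(439200 + 148) = 3620 + sqrt(439348) = 3620 + 2*sqrt(109837)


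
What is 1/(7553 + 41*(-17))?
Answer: 1/6856 ≈ 0.00014586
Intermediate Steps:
1/(7553 + 41*(-17)) = 1/(7553 - 697) = 1/6856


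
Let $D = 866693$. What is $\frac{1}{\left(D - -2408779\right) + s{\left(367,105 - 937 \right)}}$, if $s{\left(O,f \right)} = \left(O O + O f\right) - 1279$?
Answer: $\frac{1}{3103538} \approx 3.2221 \cdot 10^{-7}$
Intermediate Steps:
$s{\left(O,f \right)} = -1279 + O^{2} + O f$ ($s{\left(O,f \right)} = \left(O^{2} + O f\right) - 1279 = -1279 + O^{2} + O f$)
$\frac{1}{\left(D - -2408779\right) + s{\left(367,105 - 937 \right)}} = \frac{1}{\left(866693 - -2408779\right) + \left(-1279 + 367^{2} + 367 \left(105 - 937\right)\right)} = \frac{1}{\left(866693 + 2408779\right) + \left(-1279 + 134689 + 367 \left(-832\right)\right)} = \frac{1}{3275472 - 171934} = \frac{1}{3103538}$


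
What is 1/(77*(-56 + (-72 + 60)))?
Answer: -1/5236 ≈ -0.00019099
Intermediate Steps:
1/(77*(-56 + (-72 + 60))) = 1/(77*(-56 - 12)) = 1/(77*(-68)) = 1/(-5236) = -1/5236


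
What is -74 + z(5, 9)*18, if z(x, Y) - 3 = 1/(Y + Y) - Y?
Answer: -181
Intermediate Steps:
z(x, Y) = 3 + 1/(2*Y) - Y (z(x, Y) = 3 + (1/(Y + Y) - Y) = 3 + (1/(2*Y) - Y) = 3 + 1/(2*Y) - Y)
-74 + z(5, 9)*18 = -74 + (3 + (1/2)/9 - 1*9)*18 = -74 + (3 + (1/2)*(1/9) - 9)*18 = -74 + (3 + 1/18 - 9)*18 = -74 - 107/18*18 = -74 - 107 = -181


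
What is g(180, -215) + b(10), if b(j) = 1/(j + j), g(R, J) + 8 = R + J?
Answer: -859/20 ≈ -42.950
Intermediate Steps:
g(R, J) = -8 + J + R (g(R, J) = -8 + (R + J) = -8 + (J + R) = -8 + J + R)
b(j) = 1/(2*j)
g(180, -215) + b(10) = (-8 - 215 + 180) + (1/2)/10 = -43 + (1/2)*(1/10) = -43 + 1/20 = -859/20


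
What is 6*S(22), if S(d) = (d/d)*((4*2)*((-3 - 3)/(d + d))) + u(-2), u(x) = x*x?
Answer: 192/11 ≈ 17.455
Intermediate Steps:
u(x) = x**2
S(d) = 4 - 24/d (S(d) = (d/d)*((4*2)*((-3 - 3)/(d + d))) + (-2)**2 = 1*(8*(-6*1/(2*d))) + 4 = 1*(8*(-3/d)) + 4 = 1*(-24/d) + 4 = -24/d + 4 = 4 - 24/d)
6*S(22) = 6*(4 - 24/22) = 6*(4 - 24*1/22) = 6*(4 - 12/11) = 6*(32/11) = 192/11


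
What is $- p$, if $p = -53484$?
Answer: $53484$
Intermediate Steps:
$- p = \left(-1\right) \left(-53484\right) = 53484$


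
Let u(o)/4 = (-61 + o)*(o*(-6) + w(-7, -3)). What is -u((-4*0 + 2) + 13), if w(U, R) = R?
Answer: -17112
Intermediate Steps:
u(o) = 4*(-61 + o)*(-3 - 6*o) (u(o) = 4*((-61 + o)*(o*(-6) - 3)) = 4*((-61 + o)*(-6*o - 3)) = 4*((-61 + o)*(-3 - 6*o)) = 4*(-61 + o)*(-3 - 6*o))
-u((-4*0 + 2) + 13) = -(732 - 24*((-4*0 + 2) + 13)**2 + 1452*((-4*0 + 2) + 13)) = -(732 - 24*((0 + 2) + 13)**2 + 1452*((0 + 2) + 13)) = -(732 - 24*(2 + 13)**2 + 1452*(2 + 13)) = -(732 - 24*15**2 + 1452*15) = -(732 - 24*225 + 21780) = -(732 - 5400 + 21780) = -1*17112 = -17112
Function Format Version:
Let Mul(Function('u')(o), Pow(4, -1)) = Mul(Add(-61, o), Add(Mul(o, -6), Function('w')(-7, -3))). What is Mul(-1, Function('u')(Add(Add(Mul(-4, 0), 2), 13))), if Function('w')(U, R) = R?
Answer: -17112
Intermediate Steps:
Function('u')(o) = Mul(4, Add(-61, o), Add(-3, Mul(-6, o))) (Function('u')(o) = Mul(4, Mul(Add(-61, o), Add(Mul(o, -6), -3))) = Mul(4, Mul(Add(-61, o), Add(Mul(-6, o), -3))) = Mul(4, Mul(Add(-61, o), Add(-3, Mul(-6, o)))) = Mul(4, Add(-61, o), Add(-3, Mul(-6, o))))
Mul(-1, Function('u')(Add(Add(Mul(-4, 0), 2), 13))) = Mul(-1, Add(732, Mul(-24, Pow(Add(Add(Mul(-4, 0), 2), 13), 2)), Mul(1452, Add(Add(Mul(-4, 0), 2), 13)))) = Mul(-1, Add(732, Mul(-24, Pow(Add(Add(0, 2), 13), 2)), Mul(1452, Add(Add(0, 2), 13)))) = Mul(-1, Add(732, Mul(-24, Pow(Add(2, 13), 2)), Mul(1452, Add(2, 13)))) = Mul(-1, Add(732, Mul(-24, Pow(15, 2)), Mul(1452, 15))) = Mul(-1, Add(732, Mul(-24, 225), 21780)) = Mul(-1, Add(732, -5400, 21780)) = Mul(-1, 17112) = -17112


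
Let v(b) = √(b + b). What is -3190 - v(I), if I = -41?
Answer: -3190 - I*√82 ≈ -3190.0 - 9.0554*I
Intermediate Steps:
v(b) = √2*√b (v(b) = √(2*b) = √2*√b)
-3190 - v(I) = -3190 - √2*√(-41) = -3190 - √2*I*√41 = -3190 - I*√82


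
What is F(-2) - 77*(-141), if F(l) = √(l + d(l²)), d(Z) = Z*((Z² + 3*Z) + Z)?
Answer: 10857 + 3*√14 ≈ 10868.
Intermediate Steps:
d(Z) = Z*(Z² + 4*Z)
F(l) = √(l + l⁴*(4 + l²)) (F(l) = √(l + (l²)²*(4 + l²)) = √(l + l⁴*(4 + l²)))
F(-2) - 77*(-141) = √(-2 + (-2)⁶ + 4*(-2)⁴) - 77*(-141) = √(-2 + 64 + 4*16) + 10857 = √(-2 + 64 + 64) + 10857 = √126 + 10857 = 3*√14 + 10857 = 10857 + 3*√14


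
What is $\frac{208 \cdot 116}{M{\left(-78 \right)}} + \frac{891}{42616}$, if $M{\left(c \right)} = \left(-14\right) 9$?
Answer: $- \frac{73437613}{383544} \approx -191.47$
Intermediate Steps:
$M{\left(c \right)} = -126$
$\frac{208 \cdot 116}{M{\left(-78 \right)}} + \frac{891}{42616} = \frac{208 \cdot 116}{-126} + \frac{891}{42616} = 24128 \left(- \frac{1}{126}\right) + 891 \cdot \frac{1}{42616} = - \frac{12064}{63} + \frac{891}{42616} = - \frac{73437613}{383544}$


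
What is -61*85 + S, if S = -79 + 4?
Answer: -5260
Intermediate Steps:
S = -75
-61*85 + S = -61*85 - 75 = -5185 - 75 = -5260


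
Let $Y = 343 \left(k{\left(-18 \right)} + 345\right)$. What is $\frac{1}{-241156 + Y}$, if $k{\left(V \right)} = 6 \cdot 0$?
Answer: $- \frac{1}{122821} \approx -8.1419 \cdot 10^{-6}$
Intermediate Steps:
$k{\left(V \right)} = 0$
$Y = 118335$ ($Y = 343 \left(0 + 345\right) = 343 \cdot 345 = 118335$)
$\frac{1}{-241156 + Y} = \frac{1}{-241156 + 118335} = \frac{1}{-122821} = - \frac{1}{122821}$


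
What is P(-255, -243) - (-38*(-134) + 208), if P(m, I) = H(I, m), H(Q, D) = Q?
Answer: -5543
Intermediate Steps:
P(m, I) = I
P(-255, -243) - (-38*(-134) + 208) = -243 - (-38*(-134) + 208) = -243 - (5092 + 208) = -243 - 1*5300 = -243 - 5300 = -5543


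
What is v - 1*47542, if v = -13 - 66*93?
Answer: -53693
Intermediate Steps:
v = -6151 (v = -13 - 6138 = -6151)
v - 1*47542 = -6151 - 1*47542 = -6151 - 47542 = -53693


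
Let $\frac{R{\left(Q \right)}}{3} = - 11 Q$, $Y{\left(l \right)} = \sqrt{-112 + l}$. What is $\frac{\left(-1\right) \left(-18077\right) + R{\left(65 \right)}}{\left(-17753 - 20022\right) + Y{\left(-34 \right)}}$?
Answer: $- \frac{601831300}{1426950771} - \frac{15932 i \sqrt{146}}{1426950771} \approx -0.42176 - 0.00013491 i$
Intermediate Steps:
$R{\left(Q \right)} = - 33 Q$ ($R{\left(Q \right)} = 3 \left(- 11 Q\right) = - 33 Q$)
$\frac{\left(-1\right) \left(-18077\right) + R{\left(65 \right)}}{\left(-17753 - 20022\right) + Y{\left(-34 \right)}} = \frac{\left(-1\right) \left(-18077\right) - 2145}{\left(-17753 - 20022\right) + \sqrt{-112 - 34}} = \frac{18077 - 2145}{\left(-17753 - 20022\right) + \sqrt{-146}} = \frac{15932}{-37775 + i \sqrt{146}}$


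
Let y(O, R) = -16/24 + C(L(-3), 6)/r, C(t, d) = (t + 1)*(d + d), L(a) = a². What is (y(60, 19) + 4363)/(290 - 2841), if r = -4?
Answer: -12997/7653 ≈ -1.6983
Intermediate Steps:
C(t, d) = 2*d*(1 + t) (C(t, d) = (1 + t)*(2*d) = 2*d*(1 + t))
y(O, R) = -92/3 (y(O, R) = -16/24 + (2*6*(1 + (-3)²))/(-4) = -16*1/24 + (2*6*(1 + 9))*(-¼) = -⅔ + (2*6*10)*(-¼) = -⅔ + 120*(-¼) = -⅔ - 30 = -92/3)
(y(60, 19) + 4363)/(290 - 2841) = (-92/3 + 4363)/(290 - 2841) = (12997/3)/(-2551) = (12997/3)*(-1/2551) = -12997/7653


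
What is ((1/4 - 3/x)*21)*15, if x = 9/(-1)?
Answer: 735/4 ≈ 183.75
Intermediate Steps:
x = -9 (x = 9*(-1) = -9)
((1/4 - 3/x)*21)*15 = ((1/4 - 3/(-9))*21)*15 = ((1*(¼) - 3*(-⅑))*21)*15 = ((¼ + ⅓)*21)*15 = ((7/12)*21)*15 = (49/4)*15 = 735/4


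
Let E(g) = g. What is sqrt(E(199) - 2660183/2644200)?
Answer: sqrt(1538147642746)/88140 ≈ 14.071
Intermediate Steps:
sqrt(E(199) - 2660183/2644200) = sqrt(199 - 2660183/2644200) = sqrt(523535617/2644200) = sqrt(1538147642746)/88140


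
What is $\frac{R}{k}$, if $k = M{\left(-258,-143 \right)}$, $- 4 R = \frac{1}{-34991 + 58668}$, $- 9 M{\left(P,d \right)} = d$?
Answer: $- \frac{9}{13543244} \approx -6.6454 \cdot 10^{-7}$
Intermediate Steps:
$M{\left(P,d \right)} = - \frac{d}{9}$
$R = - \frac{1}{94708}$ ($R = - \frac{1}{4 \left(-34991 + 58668\right)} = - \frac{1}{4 \cdot 23677} = \left(- \frac{1}{4}\right) \frac{1}{23677} = - \frac{1}{94708} \approx -1.0559 \cdot 10^{-5}$)
$k = \frac{143}{9}$ ($k = \left(- \frac{1}{9}\right) \left(-143\right) = \frac{143}{9} \approx 15.889$)
$\frac{R}{k} = - \frac{1}{94708 \cdot \frac{143}{9}} = \left(- \frac{1}{94708}\right) \frac{9}{143} = - \frac{9}{13543244}$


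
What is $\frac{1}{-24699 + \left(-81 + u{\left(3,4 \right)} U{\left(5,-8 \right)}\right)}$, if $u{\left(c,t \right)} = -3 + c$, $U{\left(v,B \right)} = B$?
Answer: $- \frac{1}{24780} \approx -4.0355 \cdot 10^{-5}$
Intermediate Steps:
$\frac{1}{-24699 + \left(-81 + u{\left(3,4 \right)} U{\left(5,-8 \right)}\right)} = \frac{1}{-24699 - \left(81 - \left(-3 + 3\right) \left(-8\right)\right)} = \frac{1}{-24699 + \left(-81 + 0 \left(-8\right)\right)} = \frac{1}{-24699 + \left(-81 + 0\right)} = \frac{1}{-24699 - 81} = \frac{1}{-24780} = - \frac{1}{24780}$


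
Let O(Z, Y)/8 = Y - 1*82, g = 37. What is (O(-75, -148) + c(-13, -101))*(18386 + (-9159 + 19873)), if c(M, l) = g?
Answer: -52467300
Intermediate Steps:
c(M, l) = 37
O(Z, Y) = -656 + 8*Y (O(Z, Y) = 8*(Y - 1*82) = 8*(Y - 82) = 8*(-82 + Y) = -656 + 8*Y)
(O(-75, -148) + c(-13, -101))*(18386 + (-9159 + 19873)) = ((-656 + 8*(-148)) + 37)*(18386 + (-9159 + 19873)) = ((-656 - 1184) + 37)*(18386 + 10714) = (-1840 + 37)*29100 = -1803*29100 = -52467300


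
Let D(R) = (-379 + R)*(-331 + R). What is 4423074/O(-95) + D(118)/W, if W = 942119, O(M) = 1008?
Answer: 694519681925/158275992 ≈ 4388.0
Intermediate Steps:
4423074/O(-95) + D(118)/W = 4423074/1008 + (125449 + 118² - 710*118)/942119 = 4423074*(1/1008) + (125449 + 13924 - 83780)*(1/942119) = 737179/168 + 55593*(1/942119) = 737179/168 + 55593/942119 = 694519681925/158275992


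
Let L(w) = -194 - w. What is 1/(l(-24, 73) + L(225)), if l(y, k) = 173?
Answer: -1/246 ≈ -0.0040650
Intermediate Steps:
1/(l(-24, 73) + L(225)) = 1/(173 + (-194 - 1*225)) = 1/(173 + (-194 - 225)) = 1/(173 - 419) = 1/(-246) = -1/246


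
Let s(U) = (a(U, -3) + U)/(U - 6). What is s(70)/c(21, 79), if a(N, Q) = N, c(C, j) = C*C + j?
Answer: 7/1664 ≈ 0.0042067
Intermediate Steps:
c(C, j) = j + C² (c(C, j) = C² + j = j + C²)
s(U) = 2*U/(-6 + U) (s(U) = (U + U)/(U - 6) = (2*U)/(-6 + U) = 2*U/(-6 + U))
s(70)/c(21, 79) = (2*70/(-6 + 70))/(79 + 21²) = (2*70/64)/(79 + 441) = (2*70*(1/64))/520 = (35/16)*(1/520) = 7/1664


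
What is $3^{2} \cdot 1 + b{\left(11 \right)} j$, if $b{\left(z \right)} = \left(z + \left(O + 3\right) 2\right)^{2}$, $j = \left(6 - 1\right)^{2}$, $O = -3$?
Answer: $3034$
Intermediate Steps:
$j = 25$ ($j = 5^{2} = 25$)
$b{\left(z \right)} = z^{2}$ ($b{\left(z \right)} = \left(z + \left(-3 + 3\right) 2\right)^{2} = \left(z + 0 \cdot 2\right)^{2} = \left(z + 0\right)^{2} = z^{2}$)
$3^{2} \cdot 1 + b{\left(11 \right)} j = 3^{2} \cdot 1 + 11^{2} \cdot 25 = 9 \cdot 1 + 121 \cdot 25 = 9 + 3025 = 3034$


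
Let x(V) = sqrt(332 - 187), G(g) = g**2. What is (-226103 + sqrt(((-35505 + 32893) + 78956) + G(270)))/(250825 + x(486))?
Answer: -11342456995/12582636096 - sqrt(5410095)/31456590240 + 50165*sqrt(37311)/6291318048 + 226103*sqrt(145)/62913180480 ≈ -0.89985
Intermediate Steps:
x(V) = sqrt(145)
(-226103 + sqrt(((-35505 + 32893) + 78956) + G(270)))/(250825 + x(486)) = (-226103 + sqrt(((-35505 + 32893) + 78956) + 270**2))/(250825 + sqrt(145)) = (-226103 + sqrt((-2612 + 78956) + 72900))/(250825 + sqrt(145)) = (-226103 + sqrt(76344 + 72900))/(250825 + sqrt(145)) = (-226103 + sqrt(149244))/(250825 + sqrt(145)) = (-226103 + 2*sqrt(37311))/(250825 + sqrt(145))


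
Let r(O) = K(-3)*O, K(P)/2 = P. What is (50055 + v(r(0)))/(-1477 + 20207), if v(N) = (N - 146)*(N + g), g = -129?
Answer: 68889/18730 ≈ 3.6780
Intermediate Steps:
K(P) = 2*P
r(O) = -6*O (r(O) = (2*(-3))*O = -6*O)
v(N) = (-146 + N)*(-129 + N) (v(N) = (N - 146)*(N - 129) = (-146 + N)*(-129 + N))
(50055 + v(r(0)))/(-1477 + 20207) = (50055 + (18834 + (-6*0)² - (-1650)*0))/(-1477 + 20207) = (50055 + (18834 + 0² - 275*0))/18730 = (50055 + (18834 + 0 + 0))*(1/18730) = (50055 + 18834)*(1/18730) = 68889*(1/18730) = 68889/18730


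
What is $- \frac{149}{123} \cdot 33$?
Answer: $- \frac{1639}{41} \approx -39.976$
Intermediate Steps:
$- \frac{149}{123} \cdot 33 = \left(-149\right) \frac{1}{123} \cdot 33 = \left(- \frac{149}{123}\right) 33 = - \frac{1639}{41}$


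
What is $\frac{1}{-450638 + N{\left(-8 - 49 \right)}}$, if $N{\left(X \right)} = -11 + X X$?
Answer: $- \frac{1}{447400} \approx -2.2351 \cdot 10^{-6}$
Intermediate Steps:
$N{\left(X \right)} = -11 + X^{2}$
$\frac{1}{-450638 + N{\left(-8 - 49 \right)}} = \frac{1}{-450638 - \left(11 - \left(-8 - 49\right)^{2}\right)} = \frac{1}{-450638 - \left(11 - \left(-57\right)^{2}\right)} = \frac{1}{-450638 + \left(-11 + 3249\right)} = \frac{1}{-450638 + 3238} = \frac{1}{-447400} = - \frac{1}{447400}$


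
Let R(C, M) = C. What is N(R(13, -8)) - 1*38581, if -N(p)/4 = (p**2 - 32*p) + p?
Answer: -37645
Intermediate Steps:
N(p) = -4*p**2 + 124*p (N(p) = -4*((p**2 - 32*p) + p) = -4*(p**2 - 31*p) = -4*p**2 + 124*p)
N(R(13, -8)) - 1*38581 = 4*13*(31 - 1*13) - 1*38581 = 4*13*(31 - 13) - 38581 = 4*13*18 - 38581 = 936 - 38581 = -37645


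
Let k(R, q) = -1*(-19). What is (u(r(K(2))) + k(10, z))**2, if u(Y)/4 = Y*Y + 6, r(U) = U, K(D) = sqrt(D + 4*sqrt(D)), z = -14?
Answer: 3113 + 1632*sqrt(2) ≈ 5421.0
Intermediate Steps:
k(R, q) = 19
u(Y) = 24 + 4*Y**2 (u(Y) = 4*(Y*Y + 6) = 4*(Y**2 + 6) = 4*(6 + Y**2) = 24 + 4*Y**2)
(u(r(K(2))) + k(10, z))**2 = ((24 + 4*(sqrt(2 + 4*sqrt(2)))**2) + 19)**2 = ((24 + 4*(2 + 4*sqrt(2))) + 19)**2 = ((24 + (8 + 16*sqrt(2))) + 19)**2 = ((32 + 16*sqrt(2)) + 19)**2 = (51 + 16*sqrt(2))**2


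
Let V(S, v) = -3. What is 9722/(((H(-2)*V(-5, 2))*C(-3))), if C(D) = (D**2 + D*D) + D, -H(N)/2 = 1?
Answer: 4861/45 ≈ 108.02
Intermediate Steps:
H(N) = -2 (H(N) = -2*1 = -2)
C(D) = D + 2*D**2 (C(D) = (D**2 + D**2) + D = 2*D**2 + D = D + 2*D**2)
9722/(((H(-2)*V(-5, 2))*C(-3))) = 9722/(((-2*(-3))*(-3*(1 + 2*(-3))))) = 9722/((6*(-3*(1 - 6)))) = 9722/((6*(-3*(-5)))) = 9722/((6*15)) = 9722/90 = 9722*(1/90) = 4861/45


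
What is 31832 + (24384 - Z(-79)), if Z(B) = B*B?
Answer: 49975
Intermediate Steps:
Z(B) = B²
31832 + (24384 - Z(-79)) = 31832 + (24384 - 1*(-79)²) = 31832 + (24384 - 1*6241) = 31832 + (24384 - 6241) = 31832 + 18143 = 49975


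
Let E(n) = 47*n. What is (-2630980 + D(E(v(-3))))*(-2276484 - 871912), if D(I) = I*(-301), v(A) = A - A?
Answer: 8283366908080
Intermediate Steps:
v(A) = 0
D(I) = -301*I
(-2630980 + D(E(v(-3))))*(-2276484 - 871912) = (-2630980 - 14147*0)*(-2276484 - 871912) = (-2630980 - 301*0)*(-3148396) = (-2630980 + 0)*(-3148396) = -2630980*(-3148396) = 8283366908080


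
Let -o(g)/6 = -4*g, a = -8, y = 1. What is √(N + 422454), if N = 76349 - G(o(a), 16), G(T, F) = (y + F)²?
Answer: √498514 ≈ 706.06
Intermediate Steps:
o(g) = 24*g (o(g) = -(-24)*g = 24*g)
G(T, F) = (1 + F)²
N = 76060 (N = 76349 - (1 + 16)² = 76349 - 1*17² = 76349 - 1*289 = 76349 - 289 = 76060)
√(N + 422454) = √(76060 + 422454) = √498514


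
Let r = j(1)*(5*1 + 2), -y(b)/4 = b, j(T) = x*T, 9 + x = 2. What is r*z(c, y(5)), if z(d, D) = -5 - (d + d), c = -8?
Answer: -539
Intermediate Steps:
x = -7 (x = -9 + 2 = -7)
j(T) = -7*T
y(b) = -4*b
r = -49 (r = (-7*1)*(5*1 + 2) = -7*(5 + 2) = -7*7 = -49)
z(d, D) = -5 - 2*d
r*z(c, y(5)) = -49*(-5 - 2*(-8)) = -49*(-5 + 16) = -49*11 = -539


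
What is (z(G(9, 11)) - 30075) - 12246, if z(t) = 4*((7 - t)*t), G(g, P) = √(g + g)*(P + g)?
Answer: -71121 + 1680*√2 ≈ -68745.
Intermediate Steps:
G(g, P) = √2*√g*(P + g) (G(g, P) = √(2*g)*(P + g) = (√2*√g)*(P + g) = √2*√g*(P + g))
z(t) = 4*t*(7 - t) (z(t) = 4*(t*(7 - t)) = 4*t*(7 - t))
(z(G(9, 11)) - 30075) - 12246 = (4*(√2*√9*(11 + 9))*(7 - √2*√9*(11 + 9)) - 30075) - 12246 = (4*(√2*3*20)*(7 - √2*3*20) - 30075) - 12246 = (4*(60*√2)*(7 - 60*√2) - 30075) - 12246 = (240*√2*(7 - 60*√2) - 30075) - 12246 = (-30075 + 240*√2*(7 - 60*√2)) - 12246 = -42321 + 240*√2*(7 - 60*√2)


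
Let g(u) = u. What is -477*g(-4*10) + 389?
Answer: 19469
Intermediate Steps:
-477*g(-4*10) + 389 = -(-1908)*10 + 389 = -477*(-40) + 389 = 19080 + 389 = 19469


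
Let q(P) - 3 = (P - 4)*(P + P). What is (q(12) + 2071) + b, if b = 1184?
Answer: 3450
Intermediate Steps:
q(P) = 3 + 2*P*(-4 + P) (q(P) = 3 + (P - 4)*(P + P) = 3 + (-4 + P)*(2*P) = 3 + 2*P*(-4 + P))
(q(12) + 2071) + b = ((3 - 8*12 + 2*12**2) + 2071) + 1184 = ((3 - 96 + 2*144) + 2071) + 1184 = ((3 - 96 + 288) + 2071) + 1184 = (195 + 2071) + 1184 = 2266 + 1184 = 3450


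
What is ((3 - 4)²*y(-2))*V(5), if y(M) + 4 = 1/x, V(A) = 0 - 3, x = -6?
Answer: 25/2 ≈ 12.500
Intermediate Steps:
V(A) = -3
y(M) = -25/6 (y(M) = -4 + 1/(-6) = -4 - ⅙ = -25/6)
((3 - 4)²*y(-2))*V(5) = ((3 - 4)²*(-25/6))*(-3) = ((-1)²*(-25/6))*(-3) = (1*(-25/6))*(-3) = -25/6*(-3) = 25/2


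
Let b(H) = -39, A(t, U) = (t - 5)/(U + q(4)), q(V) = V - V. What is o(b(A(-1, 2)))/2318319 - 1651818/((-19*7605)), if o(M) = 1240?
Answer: 425513358638/37220611545 ≈ 11.432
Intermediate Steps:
q(V) = 0
A(t, U) = (-5 + t)/U (A(t, U) = (t - 5)/(U + 0) = (-5 + t)/U)
o(b(A(-1, 2)))/2318319 - 1651818/((-19*7605)) = 1240/2318319 - 1651818/((-19*7605)) = 1240*(1/2318319) - 1651818/(-144495) = 1240/2318319 - 1651818*(-1/144495) = 1240/2318319 + 550606/48165 = 425513358638/37220611545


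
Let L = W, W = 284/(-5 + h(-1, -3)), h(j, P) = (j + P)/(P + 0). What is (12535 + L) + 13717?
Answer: 287920/11 ≈ 26175.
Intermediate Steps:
h(j, P) = (P + j)/P
W = -852/11 (W = 284/(-5 + (-3 - 1)/(-3)) = 284/(-5 - 1/3*(-4)) = 284/(-5 + 4/3) = 284/(-11/3) = 284*(-3/11) = -852/11 ≈ -77.455)
L = -852/11 ≈ -77.455
(12535 + L) + 13717 = (12535 - 852/11) + 13717 = 137033/11 + 13717 = 287920/11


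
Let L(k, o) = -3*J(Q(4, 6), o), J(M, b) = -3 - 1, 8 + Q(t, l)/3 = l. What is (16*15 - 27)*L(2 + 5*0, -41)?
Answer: 2556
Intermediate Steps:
Q(t, l) = -24 + 3*l
J(M, b) = -4
L(k, o) = 12 (L(k, o) = -3*(-4) = 12)
(16*15 - 27)*L(2 + 5*0, -41) = (16*15 - 27)*12 = (240 - 27)*12 = 213*12 = 2556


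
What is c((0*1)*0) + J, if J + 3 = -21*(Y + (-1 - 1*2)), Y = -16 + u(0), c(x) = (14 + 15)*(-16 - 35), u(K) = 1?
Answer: -1104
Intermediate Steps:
c(x) = -1479 (c(x) = 29*(-51) = -1479)
Y = -15 (Y = -16 + 1 = -15)
J = 375 (J = -3 - 21*(-15 + (-1 - 1*2)) = -3 - 21*(-15 + (-1 - 2)) = -3 - 21*(-15 - 3) = -3 - 21*(-18) = -3 + 378 = 375)
c((0*1)*0) + J = -1479 + 375 = -1104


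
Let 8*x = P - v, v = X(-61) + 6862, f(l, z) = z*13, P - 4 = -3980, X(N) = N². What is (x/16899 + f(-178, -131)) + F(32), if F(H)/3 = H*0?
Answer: -76748845/45064 ≈ -1703.1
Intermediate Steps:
P = -3976 (P = 4 - 3980 = -3976)
f(l, z) = 13*z
v = 10583 (v = (-61)² + 6862 = 3721 + 6862 = 10583)
F(H) = 0 (F(H) = 3*(H*0) = 3*0 = 0)
x = -14559/8 (x = (-3976 - 1*10583)/8 = (-3976 - 10583)/8 = (⅛)*(-14559) = -14559/8 ≈ -1819.9)
(x/16899 + f(-178, -131)) + F(32) = (-14559/8/16899 + 13*(-131)) + 0 = (-14559/8*1/16899 - 1703) + 0 = (-4853/45064 - 1703) + 0 = -76748845/45064 + 0 = -76748845/45064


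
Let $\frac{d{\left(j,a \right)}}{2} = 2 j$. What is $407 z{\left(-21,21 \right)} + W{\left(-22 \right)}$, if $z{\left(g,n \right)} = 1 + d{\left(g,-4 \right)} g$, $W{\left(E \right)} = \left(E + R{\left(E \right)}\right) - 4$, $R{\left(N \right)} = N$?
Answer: $718307$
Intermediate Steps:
$d{\left(j,a \right)} = 4 j$ ($d{\left(j,a \right)} = 2 \cdot 2 j = 4 j$)
$W{\left(E \right)} = -4 + 2 E$ ($W{\left(E \right)} = \left(E + E\right) - 4 = 2 E - 4 = -4 + 2 E$)
$z{\left(g,n \right)} = 1 + 4 g^{2}$ ($z{\left(g,n \right)} = 1 + 4 g g = 1 + 4 g^{2}$)
$407 z{\left(-21,21 \right)} + W{\left(-22 \right)} = 407 \left(1 + 4 \left(-21\right)^{2}\right) + \left(-4 + 2 \left(-22\right)\right) = 407 \left(1 + 4 \cdot 441\right) - 48 = 407 \left(1 + 1764\right) - 48 = 407 \cdot 1765 - 48 = 718355 - 48 = 718307$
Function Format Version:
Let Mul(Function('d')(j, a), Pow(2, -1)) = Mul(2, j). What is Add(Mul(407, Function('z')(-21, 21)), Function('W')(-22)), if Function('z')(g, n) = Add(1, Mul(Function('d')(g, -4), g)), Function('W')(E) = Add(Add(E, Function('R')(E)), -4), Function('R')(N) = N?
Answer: 718307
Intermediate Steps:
Function('d')(j, a) = Mul(4, j) (Function('d')(j, a) = Mul(2, Mul(2, j)) = Mul(4, j))
Function('W')(E) = Add(-4, Mul(2, E)) (Function('W')(E) = Add(Add(E, E), -4) = Add(Mul(2, E), -4) = Add(-4, Mul(2, E)))
Function('z')(g, n) = Add(1, Mul(4, Pow(g, 2))) (Function('z')(g, n) = Add(1, Mul(Mul(4, g), g)) = Add(1, Mul(4, Pow(g, 2))))
Add(Mul(407, Function('z')(-21, 21)), Function('W')(-22)) = Add(Mul(407, Add(1, Mul(4, Pow(-21, 2)))), Add(-4, Mul(2, -22))) = Add(Mul(407, Add(1, Mul(4, 441))), Add(-4, -44)) = Add(Mul(407, Add(1, 1764)), -48) = Add(Mul(407, 1765), -48) = Add(718355, -48) = 718307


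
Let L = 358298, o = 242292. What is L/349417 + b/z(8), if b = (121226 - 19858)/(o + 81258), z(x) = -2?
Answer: 49108733336/56526935175 ≈ 0.86877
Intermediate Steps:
b = 50684/161775 (b = (121226 - 19858)/(242292 + 81258) = 101368/323550 = 101368*(1/323550) = 50684/161775 ≈ 0.31330)
L/349417 + b/z(8) = 358298/349417 + (50684/161775)/(-2) = 358298*(1/349417) + (50684/161775)*(-1/2) = 358298/349417 - 25342/161775 = 49108733336/56526935175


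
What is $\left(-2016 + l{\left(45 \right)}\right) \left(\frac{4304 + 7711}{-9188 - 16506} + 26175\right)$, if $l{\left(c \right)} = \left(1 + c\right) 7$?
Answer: $- \frac{569631584445}{12847} \approx -4.434 \cdot 10^{7}$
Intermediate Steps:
$l{\left(c \right)} = 7 + 7 c$
$\left(-2016 + l{\left(45 \right)}\right) \left(\frac{4304 + 7711}{-9188 - 16506} + 26175\right) = \left(-2016 + \left(7 + 7 \cdot 45\right)\right) \left(\frac{4304 + 7711}{-9188 - 16506} + 26175\right) = \left(-2016 + \left(7 + 315\right)\right) \left(\frac{12015}{-25694} + 26175\right) = \left(-2016 + 322\right) \left(12015 \left(- \frac{1}{25694}\right) + 26175\right) = - 1694 \left(- \frac{12015}{25694} + 26175\right) = \left(-1694\right) \frac{672528435}{25694} = - \frac{569631584445}{12847}$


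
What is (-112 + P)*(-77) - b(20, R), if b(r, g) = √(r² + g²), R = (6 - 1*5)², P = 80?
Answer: 2464 - √401 ≈ 2444.0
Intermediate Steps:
R = 1 (R = (6 - 5)² = 1² = 1)
b(r, g) = √(g² + r²)
(-112 + P)*(-77) - b(20, R) = (-112 + 80)*(-77) - √(1² + 20²) = -32*(-77) - √(1 + 400) = 2464 - √401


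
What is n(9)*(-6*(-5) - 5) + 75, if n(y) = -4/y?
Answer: 575/9 ≈ 63.889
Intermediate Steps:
n(9)*(-6*(-5) - 5) + 75 = (-4/9)*(-6*(-5) - 5) + 75 = (-4*1/9)*(30 - 5) + 75 = -4/9*25 + 75 = -100/9 + 75 = 575/9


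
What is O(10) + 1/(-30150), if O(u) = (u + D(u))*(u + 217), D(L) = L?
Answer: 136880999/30150 ≈ 4540.0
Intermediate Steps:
O(u) = 2*u*(217 + u) (O(u) = (u + u)*(u + 217) = (2*u)*(217 + u) = 2*u*(217 + u))
O(10) + 1/(-30150) = 2*10*(217 + 10) + 1/(-30150) = 2*10*227 - 1/30150 = 4540 - 1/30150 = 136880999/30150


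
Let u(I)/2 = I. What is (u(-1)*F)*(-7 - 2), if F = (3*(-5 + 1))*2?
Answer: -432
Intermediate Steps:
u(I) = 2*I
F = -24 (F = (3*(-4))*2 = -12*2 = -24)
(u(-1)*F)*(-7 - 2) = ((2*(-1))*(-24))*(-7 - 2) = -2*(-24)*(-9) = 48*(-9) = -432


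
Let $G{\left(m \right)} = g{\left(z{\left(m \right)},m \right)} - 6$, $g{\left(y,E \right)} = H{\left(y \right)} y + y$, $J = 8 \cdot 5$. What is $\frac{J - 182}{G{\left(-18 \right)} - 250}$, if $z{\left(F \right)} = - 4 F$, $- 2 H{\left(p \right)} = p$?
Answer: $\frac{71}{1388} \approx 0.051153$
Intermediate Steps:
$H{\left(p \right)} = - \frac{p}{2}$
$J = 40$
$g{\left(y,E \right)} = y - \frac{y^{2}}{2}$ ($g{\left(y,E \right)} = - \frac{y}{2} y + y = - \frac{y^{2}}{2} + y = y - \frac{y^{2}}{2}$)
$G{\left(m \right)} = -6 - 2 m \left(2 + 4 m\right)$ ($G{\left(m \right)} = \frac{- 4 m \left(2 - - 4 m\right)}{2} - 6 = \frac{- 4 m \left(2 + 4 m\right)}{2} - 6 = - 2 m \left(2 + 4 m\right) - 6 = -6 - 2 m \left(2 + 4 m\right)$)
$\frac{J - 182}{G{\left(-18 \right)} - 250} = \frac{40 - 182}{\left(-6 - 8 \left(-18\right)^{2} - -72\right) - 250} = - \frac{142}{\left(-6 - 2592 + 72\right) - 250} = - \frac{142}{-2526 - 250} = - \frac{142}{-2776} = \left(-142\right) \left(- \frac{1}{2776}\right) = \frac{71}{1388}$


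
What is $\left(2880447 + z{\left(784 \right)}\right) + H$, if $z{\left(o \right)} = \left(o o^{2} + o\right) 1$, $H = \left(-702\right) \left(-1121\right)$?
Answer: $485558477$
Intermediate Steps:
$H = 786942$
$z{\left(o \right)} = o + o^{3}$ ($z{\left(o \right)} = \left(o^{3} + o\right) 1 = \left(o + o^{3}\right) 1 = o + o^{3}$)
$\left(2880447 + z{\left(784 \right)}\right) + H = \left(2880447 + \left(784 + 784^{3}\right)\right) + 786942 = \left(2880447 + \left(784 + 481890304\right)\right) + 786942 = \left(2880447 + 481891088\right) + 786942 = 484771535 + 786942 = 485558477$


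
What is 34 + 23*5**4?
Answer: 14409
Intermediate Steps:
34 + 23*5**4 = 34 + 23*625 = 34 + 14375 = 14409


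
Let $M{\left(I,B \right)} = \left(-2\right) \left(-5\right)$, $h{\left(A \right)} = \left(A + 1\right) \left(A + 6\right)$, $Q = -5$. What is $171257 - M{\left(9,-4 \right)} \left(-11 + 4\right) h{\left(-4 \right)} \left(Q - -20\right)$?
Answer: $164957$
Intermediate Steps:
$h{\left(A \right)} = \left(1 + A\right) \left(6 + A\right)$
$M{\left(I,B \right)} = 10$
$171257 - M{\left(9,-4 \right)} \left(-11 + 4\right) h{\left(-4 \right)} \left(Q - -20\right) = 171257 - 10 \left(-11 + 4\right) \left(6 + \left(-4\right)^{2} + 7 \left(-4\right)\right) \left(-5 - -20\right) = 171257 - 10 \left(- 7 \left(6 + 16 - 28\right)\right) \left(-5 + 20\right) = 171257 - 10 \left(\left(-7\right) \left(-6\right)\right) 15 = 171257 - 10 \cdot 42 \cdot 15 = 171257 - 420 \cdot 15 = 171257 - 6300 = 164957$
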